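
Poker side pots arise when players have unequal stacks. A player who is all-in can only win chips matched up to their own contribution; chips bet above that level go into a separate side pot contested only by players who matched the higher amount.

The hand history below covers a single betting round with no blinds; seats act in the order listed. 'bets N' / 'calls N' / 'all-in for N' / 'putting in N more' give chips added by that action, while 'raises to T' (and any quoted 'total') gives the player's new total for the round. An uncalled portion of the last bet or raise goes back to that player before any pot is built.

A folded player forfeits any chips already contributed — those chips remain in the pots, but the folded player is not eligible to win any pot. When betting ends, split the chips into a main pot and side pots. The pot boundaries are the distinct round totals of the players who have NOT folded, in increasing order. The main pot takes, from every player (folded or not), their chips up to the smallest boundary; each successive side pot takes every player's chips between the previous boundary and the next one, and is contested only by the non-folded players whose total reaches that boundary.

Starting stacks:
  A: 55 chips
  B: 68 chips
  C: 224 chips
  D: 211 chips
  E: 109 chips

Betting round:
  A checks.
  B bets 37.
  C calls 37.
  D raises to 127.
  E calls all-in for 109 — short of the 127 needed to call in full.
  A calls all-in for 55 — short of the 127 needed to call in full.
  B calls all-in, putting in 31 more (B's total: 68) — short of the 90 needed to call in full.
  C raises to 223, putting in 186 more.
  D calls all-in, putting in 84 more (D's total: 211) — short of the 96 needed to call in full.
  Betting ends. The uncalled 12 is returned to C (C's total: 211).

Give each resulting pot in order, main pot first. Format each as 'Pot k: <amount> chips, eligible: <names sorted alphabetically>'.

Contributions (after 12 returned to C): A=55, B=68, C=211, D=211, E=109
Pot levels (distinct totals of non-folded players): 55, 68, 109, 211
Layer 1-55: 55 each from A, B, C, D, E = 55*5 = 275 chips; eligible A, B, C, D, E
Layer 56-68: 13 each from B, C, D, E = 13*4 = 52 chips; eligible B, C, D, E
Layer 69-109: 41 each from C, D, E = 41*3 = 123 chips; eligible C, D, E
Layer 110-211: 102 each from C, D = 102*2 = 204 chips; eligible C, D

Pot 1: 275 chips, eligible: A, B, C, D, E
Pot 2: 52 chips, eligible: B, C, D, E
Pot 3: 123 chips, eligible: C, D, E
Pot 4: 204 chips, eligible: C, D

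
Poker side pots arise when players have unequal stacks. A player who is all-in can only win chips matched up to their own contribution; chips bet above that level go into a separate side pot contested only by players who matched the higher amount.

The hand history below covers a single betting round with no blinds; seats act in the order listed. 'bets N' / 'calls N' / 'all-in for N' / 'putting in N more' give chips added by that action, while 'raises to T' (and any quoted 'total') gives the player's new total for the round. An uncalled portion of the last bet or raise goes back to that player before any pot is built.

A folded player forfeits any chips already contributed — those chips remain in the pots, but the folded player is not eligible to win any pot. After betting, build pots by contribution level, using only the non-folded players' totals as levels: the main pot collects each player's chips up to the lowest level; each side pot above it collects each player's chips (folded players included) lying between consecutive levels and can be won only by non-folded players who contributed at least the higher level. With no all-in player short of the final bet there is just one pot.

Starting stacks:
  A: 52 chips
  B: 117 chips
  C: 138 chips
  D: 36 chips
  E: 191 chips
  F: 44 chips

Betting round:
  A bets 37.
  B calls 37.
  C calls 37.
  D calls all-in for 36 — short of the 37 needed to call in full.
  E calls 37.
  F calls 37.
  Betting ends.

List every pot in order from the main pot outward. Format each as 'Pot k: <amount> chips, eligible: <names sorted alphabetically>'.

Contributions: A=37, B=37, C=37, D=36, E=37, F=37
Pot levels (distinct totals of non-folded players): 36, 37
Layer 1-36: 36 each from A, B, C, D, E, F = 36*6 = 216 chips; eligible A, B, C, D, E, F
Layer 37-37: 1 each from A, B, C, E, F = 1*5 = 5 chips; eligible A, B, C, E, F

Pot 1: 216 chips, eligible: A, B, C, D, E, F
Pot 2: 5 chips, eligible: A, B, C, E, F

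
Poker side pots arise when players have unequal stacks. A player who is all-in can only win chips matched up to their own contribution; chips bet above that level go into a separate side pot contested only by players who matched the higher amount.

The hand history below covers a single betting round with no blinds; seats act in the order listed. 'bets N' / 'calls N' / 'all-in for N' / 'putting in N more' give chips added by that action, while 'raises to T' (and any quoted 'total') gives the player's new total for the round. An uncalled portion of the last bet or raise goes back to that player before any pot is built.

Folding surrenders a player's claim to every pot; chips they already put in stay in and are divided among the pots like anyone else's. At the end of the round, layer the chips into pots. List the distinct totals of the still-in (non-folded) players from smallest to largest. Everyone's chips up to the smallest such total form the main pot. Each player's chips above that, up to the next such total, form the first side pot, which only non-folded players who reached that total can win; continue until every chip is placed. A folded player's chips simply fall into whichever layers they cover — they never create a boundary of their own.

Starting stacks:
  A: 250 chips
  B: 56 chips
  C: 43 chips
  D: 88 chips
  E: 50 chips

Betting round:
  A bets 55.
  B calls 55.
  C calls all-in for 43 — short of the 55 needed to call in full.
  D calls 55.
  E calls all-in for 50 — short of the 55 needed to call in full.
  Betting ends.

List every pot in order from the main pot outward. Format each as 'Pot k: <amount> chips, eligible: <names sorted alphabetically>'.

Pot 1: 215 chips, eligible: A, B, C, D, E
Pot 2: 28 chips, eligible: A, B, D, E
Pot 3: 15 chips, eligible: A, B, D

Derivation:
Contributions: A=55, B=55, C=43, D=55, E=50
Pot levels (distinct totals of non-folded players): 43, 50, 55
Layer 1-43: 43 each from A, B, C, D, E = 43*5 = 215 chips; eligible A, B, C, D, E
Layer 44-50: 7 each from A, B, D, E = 7*4 = 28 chips; eligible A, B, D, E
Layer 51-55: 5 each from A, B, D = 5*3 = 15 chips; eligible A, B, D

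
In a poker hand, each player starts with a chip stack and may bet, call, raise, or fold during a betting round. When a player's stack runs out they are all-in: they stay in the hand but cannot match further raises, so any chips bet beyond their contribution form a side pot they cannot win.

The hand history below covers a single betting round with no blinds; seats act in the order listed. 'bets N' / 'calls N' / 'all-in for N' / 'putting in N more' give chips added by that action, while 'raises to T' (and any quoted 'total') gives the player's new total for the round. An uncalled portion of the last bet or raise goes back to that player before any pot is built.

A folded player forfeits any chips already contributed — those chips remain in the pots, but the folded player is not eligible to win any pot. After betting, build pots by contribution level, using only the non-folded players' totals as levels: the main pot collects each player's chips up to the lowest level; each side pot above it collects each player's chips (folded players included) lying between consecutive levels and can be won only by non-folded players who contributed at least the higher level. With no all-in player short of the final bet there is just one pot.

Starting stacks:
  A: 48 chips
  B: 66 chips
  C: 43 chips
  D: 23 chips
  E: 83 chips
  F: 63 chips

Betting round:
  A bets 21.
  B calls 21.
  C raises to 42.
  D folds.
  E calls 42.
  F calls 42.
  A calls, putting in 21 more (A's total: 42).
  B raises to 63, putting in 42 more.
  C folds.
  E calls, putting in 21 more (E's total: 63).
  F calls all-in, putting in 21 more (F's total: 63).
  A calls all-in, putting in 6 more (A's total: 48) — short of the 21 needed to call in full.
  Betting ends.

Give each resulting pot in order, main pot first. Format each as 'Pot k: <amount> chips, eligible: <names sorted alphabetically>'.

Contributions: A=48, B=63, C=42, E=63, F=63
Folded: C, D
Pot levels (distinct totals of non-folded players): 48, 63
Layer 1-48: A 48 + B 48 + C 42 + E 48 + F 48 = 234 chips; eligible A, B, E, F
Layer 49-63: 15 each from B, E, F = 15*3 = 45 chips; eligible B, E, F

Pot 1: 234 chips, eligible: A, B, E, F
Pot 2: 45 chips, eligible: B, E, F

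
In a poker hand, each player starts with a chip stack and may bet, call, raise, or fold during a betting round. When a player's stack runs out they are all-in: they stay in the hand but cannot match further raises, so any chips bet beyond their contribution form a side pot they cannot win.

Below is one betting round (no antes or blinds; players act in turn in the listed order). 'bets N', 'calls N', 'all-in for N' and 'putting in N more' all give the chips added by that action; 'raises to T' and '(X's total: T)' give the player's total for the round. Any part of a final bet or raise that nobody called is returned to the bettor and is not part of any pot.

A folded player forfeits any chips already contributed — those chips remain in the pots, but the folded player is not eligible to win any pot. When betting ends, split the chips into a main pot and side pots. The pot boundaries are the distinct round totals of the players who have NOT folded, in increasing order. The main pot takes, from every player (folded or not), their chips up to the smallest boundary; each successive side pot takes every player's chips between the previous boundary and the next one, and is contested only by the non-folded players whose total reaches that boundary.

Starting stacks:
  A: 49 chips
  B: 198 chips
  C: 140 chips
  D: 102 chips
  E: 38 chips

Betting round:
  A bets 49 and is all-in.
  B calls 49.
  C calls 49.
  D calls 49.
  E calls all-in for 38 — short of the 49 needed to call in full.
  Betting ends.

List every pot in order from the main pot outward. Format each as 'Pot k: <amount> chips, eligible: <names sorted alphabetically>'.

Pot 1: 190 chips, eligible: A, B, C, D, E
Pot 2: 44 chips, eligible: A, B, C, D

Derivation:
Contributions: A=49, B=49, C=49, D=49, E=38
Pot levels (distinct totals of non-folded players): 38, 49
Layer 1-38: 38 each from A, B, C, D, E = 38*5 = 190 chips; eligible A, B, C, D, E
Layer 39-49: 11 each from A, B, C, D = 11*4 = 44 chips; eligible A, B, C, D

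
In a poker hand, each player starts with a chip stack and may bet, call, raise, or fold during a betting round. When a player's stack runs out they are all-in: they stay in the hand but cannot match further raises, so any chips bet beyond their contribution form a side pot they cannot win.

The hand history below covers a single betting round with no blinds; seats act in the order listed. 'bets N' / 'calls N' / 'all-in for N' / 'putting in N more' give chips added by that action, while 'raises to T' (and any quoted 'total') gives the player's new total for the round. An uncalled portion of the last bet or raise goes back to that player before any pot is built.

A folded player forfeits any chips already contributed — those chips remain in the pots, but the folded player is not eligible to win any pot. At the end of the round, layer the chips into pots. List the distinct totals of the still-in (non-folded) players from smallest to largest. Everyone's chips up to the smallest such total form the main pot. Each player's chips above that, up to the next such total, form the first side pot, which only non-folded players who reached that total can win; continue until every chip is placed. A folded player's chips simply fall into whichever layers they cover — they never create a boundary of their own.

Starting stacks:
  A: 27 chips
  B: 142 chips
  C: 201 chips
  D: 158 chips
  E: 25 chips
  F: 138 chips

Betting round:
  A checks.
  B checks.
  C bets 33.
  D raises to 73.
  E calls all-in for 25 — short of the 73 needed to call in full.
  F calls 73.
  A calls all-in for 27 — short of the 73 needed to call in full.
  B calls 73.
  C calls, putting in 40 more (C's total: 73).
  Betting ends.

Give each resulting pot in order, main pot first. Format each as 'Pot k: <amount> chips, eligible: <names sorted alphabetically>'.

Pot 1: 150 chips, eligible: A, B, C, D, E, F
Pot 2: 10 chips, eligible: A, B, C, D, F
Pot 3: 184 chips, eligible: B, C, D, F

Derivation:
Contributions: A=27, B=73, C=73, D=73, E=25, F=73
Pot levels (distinct totals of non-folded players): 25, 27, 73
Layer 1-25: 25 each from A, B, C, D, E, F = 25*6 = 150 chips; eligible A, B, C, D, E, F
Layer 26-27: 2 each from A, B, C, D, F = 2*5 = 10 chips; eligible A, B, C, D, F
Layer 28-73: 46 each from B, C, D, F = 46*4 = 184 chips; eligible B, C, D, F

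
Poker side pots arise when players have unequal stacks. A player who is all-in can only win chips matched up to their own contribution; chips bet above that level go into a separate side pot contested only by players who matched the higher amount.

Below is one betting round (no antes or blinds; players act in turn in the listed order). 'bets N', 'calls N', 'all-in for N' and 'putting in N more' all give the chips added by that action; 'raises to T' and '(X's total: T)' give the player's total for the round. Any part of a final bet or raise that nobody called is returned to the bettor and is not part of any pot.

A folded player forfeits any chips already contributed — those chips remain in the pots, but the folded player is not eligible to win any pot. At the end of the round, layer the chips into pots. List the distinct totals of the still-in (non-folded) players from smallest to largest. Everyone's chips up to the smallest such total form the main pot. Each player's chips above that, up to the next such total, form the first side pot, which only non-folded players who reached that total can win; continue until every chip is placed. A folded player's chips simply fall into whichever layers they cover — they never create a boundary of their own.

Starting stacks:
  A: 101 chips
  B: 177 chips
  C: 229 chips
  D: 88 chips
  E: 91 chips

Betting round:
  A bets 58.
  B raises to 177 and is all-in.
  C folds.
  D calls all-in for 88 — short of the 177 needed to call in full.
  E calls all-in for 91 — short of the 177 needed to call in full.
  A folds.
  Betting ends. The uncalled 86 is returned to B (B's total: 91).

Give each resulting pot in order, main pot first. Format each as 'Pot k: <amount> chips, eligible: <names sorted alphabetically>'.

Pot 1: 322 chips, eligible: B, D, E
Pot 2: 6 chips, eligible: B, E

Derivation:
Contributions (after 86 returned to B): A=58, B=91, D=88, E=91
Folded: A, C
Pot levels (distinct totals of non-folded players): 88, 91
Layer 1-88: A 58 + B 88 + D 88 + E 88 = 322 chips; eligible B, D, E
Layer 89-91: 3 each from B, E = 3*2 = 6 chips; eligible B, E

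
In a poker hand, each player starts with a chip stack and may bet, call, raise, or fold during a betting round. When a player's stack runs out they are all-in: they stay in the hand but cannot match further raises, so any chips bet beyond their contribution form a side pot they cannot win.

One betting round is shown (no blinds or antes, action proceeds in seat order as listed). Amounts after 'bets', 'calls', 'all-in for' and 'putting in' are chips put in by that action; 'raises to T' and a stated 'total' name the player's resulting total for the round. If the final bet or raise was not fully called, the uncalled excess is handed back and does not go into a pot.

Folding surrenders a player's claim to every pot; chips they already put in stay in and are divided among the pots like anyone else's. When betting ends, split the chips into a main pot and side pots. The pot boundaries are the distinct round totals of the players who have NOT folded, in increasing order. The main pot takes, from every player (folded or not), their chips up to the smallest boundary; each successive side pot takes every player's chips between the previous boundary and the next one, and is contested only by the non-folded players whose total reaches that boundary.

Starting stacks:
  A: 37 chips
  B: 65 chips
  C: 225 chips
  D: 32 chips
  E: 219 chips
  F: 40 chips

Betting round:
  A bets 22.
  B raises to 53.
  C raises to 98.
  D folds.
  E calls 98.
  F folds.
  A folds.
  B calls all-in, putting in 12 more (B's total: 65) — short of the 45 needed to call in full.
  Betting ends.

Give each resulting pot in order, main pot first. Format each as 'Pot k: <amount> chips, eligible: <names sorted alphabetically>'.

Pot 1: 217 chips, eligible: B, C, E
Pot 2: 66 chips, eligible: C, E

Derivation:
Contributions: A=22, B=65, C=98, E=98
Folded: A, D, F
Pot levels (distinct totals of non-folded players): 65, 98
Layer 1-65: A 22 + B 65 + C 65 + E 65 = 217 chips; eligible B, C, E
Layer 66-98: 33 each from C, E = 33*2 = 66 chips; eligible C, E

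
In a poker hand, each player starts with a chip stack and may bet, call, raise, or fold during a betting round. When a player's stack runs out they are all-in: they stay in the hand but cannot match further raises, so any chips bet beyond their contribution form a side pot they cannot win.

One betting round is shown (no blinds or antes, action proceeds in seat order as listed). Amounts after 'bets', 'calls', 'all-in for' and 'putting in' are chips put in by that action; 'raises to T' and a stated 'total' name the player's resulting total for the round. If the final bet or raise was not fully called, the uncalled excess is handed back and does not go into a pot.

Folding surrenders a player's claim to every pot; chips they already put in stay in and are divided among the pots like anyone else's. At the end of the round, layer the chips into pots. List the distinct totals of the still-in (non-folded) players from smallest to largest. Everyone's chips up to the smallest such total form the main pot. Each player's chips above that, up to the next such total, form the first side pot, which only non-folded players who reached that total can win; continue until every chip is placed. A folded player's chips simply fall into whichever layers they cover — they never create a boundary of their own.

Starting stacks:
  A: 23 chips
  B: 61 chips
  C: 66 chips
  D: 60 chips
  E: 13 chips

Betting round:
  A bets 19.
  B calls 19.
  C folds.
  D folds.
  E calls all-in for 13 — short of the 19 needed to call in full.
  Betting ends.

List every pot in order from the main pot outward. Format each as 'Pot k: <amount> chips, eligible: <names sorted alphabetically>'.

Contributions: A=19, B=19, E=13
Folded: C, D
Pot levels (distinct totals of non-folded players): 13, 19
Layer 1-13: 13 each from A, B, E = 13*3 = 39 chips; eligible A, B, E
Layer 14-19: 6 each from A, B = 6*2 = 12 chips; eligible A, B

Pot 1: 39 chips, eligible: A, B, E
Pot 2: 12 chips, eligible: A, B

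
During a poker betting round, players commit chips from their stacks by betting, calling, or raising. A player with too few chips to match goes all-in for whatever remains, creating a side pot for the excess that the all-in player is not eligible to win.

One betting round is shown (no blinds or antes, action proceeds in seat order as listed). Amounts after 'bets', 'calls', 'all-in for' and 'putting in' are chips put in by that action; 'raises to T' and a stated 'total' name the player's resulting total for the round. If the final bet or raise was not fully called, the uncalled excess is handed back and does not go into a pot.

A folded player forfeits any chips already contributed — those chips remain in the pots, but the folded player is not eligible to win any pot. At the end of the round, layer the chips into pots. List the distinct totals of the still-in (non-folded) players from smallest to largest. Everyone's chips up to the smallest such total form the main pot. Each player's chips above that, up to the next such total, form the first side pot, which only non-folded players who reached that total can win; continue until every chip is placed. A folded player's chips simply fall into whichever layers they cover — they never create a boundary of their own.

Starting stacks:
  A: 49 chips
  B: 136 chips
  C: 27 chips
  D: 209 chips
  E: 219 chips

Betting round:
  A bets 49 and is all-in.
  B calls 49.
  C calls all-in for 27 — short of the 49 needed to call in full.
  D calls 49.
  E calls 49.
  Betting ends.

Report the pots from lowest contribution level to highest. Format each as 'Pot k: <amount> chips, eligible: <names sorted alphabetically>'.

Contributions: A=49, B=49, C=27, D=49, E=49
Pot levels (distinct totals of non-folded players): 27, 49
Layer 1-27: 27 each from A, B, C, D, E = 27*5 = 135 chips; eligible A, B, C, D, E
Layer 28-49: 22 each from A, B, D, E = 22*4 = 88 chips; eligible A, B, D, E

Pot 1: 135 chips, eligible: A, B, C, D, E
Pot 2: 88 chips, eligible: A, B, D, E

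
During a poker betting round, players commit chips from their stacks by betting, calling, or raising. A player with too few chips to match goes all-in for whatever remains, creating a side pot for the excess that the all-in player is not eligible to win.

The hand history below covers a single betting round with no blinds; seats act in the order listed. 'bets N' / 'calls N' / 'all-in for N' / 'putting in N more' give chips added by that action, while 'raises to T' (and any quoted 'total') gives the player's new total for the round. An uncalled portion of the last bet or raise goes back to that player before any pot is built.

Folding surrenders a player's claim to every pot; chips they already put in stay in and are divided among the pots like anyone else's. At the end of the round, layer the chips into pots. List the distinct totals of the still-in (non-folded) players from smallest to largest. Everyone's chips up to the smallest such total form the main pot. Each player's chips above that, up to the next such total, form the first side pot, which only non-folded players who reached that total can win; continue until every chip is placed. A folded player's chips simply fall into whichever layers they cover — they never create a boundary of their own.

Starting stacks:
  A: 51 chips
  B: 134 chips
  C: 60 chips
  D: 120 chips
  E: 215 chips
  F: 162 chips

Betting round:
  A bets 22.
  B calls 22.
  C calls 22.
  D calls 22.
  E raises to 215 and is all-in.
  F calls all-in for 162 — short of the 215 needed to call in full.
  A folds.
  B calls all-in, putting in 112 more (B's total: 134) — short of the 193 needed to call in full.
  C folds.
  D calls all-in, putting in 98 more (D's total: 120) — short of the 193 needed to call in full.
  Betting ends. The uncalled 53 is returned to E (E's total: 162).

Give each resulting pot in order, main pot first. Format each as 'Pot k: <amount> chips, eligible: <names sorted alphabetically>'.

Pot 1: 524 chips, eligible: B, D, E, F
Pot 2: 42 chips, eligible: B, E, F
Pot 3: 56 chips, eligible: E, F

Derivation:
Contributions (after 53 returned to E): A=22, B=134, C=22, D=120, E=162, F=162
Folded: A, C
Pot levels (distinct totals of non-folded players): 120, 134, 162
Layer 1-120: A 22 + B 120 + C 22 + D 120 + E 120 + F 120 = 524 chips; eligible B, D, E, F
Layer 121-134: 14 each from B, E, F = 14*3 = 42 chips; eligible B, E, F
Layer 135-162: 28 each from E, F = 28*2 = 56 chips; eligible E, F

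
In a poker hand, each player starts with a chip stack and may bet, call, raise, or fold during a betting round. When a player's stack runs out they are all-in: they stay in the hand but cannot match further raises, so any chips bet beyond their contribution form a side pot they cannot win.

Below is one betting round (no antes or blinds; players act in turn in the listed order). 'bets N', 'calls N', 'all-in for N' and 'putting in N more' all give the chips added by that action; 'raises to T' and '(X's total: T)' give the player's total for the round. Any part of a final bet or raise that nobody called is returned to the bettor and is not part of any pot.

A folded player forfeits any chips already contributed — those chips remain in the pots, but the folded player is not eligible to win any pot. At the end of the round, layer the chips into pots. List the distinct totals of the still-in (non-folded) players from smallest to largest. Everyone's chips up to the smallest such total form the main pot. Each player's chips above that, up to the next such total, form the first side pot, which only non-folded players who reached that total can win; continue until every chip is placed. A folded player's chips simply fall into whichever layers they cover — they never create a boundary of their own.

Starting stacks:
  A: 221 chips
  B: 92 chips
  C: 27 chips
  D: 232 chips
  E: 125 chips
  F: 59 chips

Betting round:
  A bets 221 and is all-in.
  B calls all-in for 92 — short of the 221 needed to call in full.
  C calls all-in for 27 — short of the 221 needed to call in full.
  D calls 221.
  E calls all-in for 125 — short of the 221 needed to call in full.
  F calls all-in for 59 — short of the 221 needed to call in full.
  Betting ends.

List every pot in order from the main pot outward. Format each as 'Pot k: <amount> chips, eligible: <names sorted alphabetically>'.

Pot 1: 162 chips, eligible: A, B, C, D, E, F
Pot 2: 160 chips, eligible: A, B, D, E, F
Pot 3: 132 chips, eligible: A, B, D, E
Pot 4: 99 chips, eligible: A, D, E
Pot 5: 192 chips, eligible: A, D

Derivation:
Contributions: A=221, B=92, C=27, D=221, E=125, F=59
Pot levels (distinct totals of non-folded players): 27, 59, 92, 125, 221
Layer 1-27: 27 each from A, B, C, D, E, F = 27*6 = 162 chips; eligible A, B, C, D, E, F
Layer 28-59: 32 each from A, B, D, E, F = 32*5 = 160 chips; eligible A, B, D, E, F
Layer 60-92: 33 each from A, B, D, E = 33*4 = 132 chips; eligible A, B, D, E
Layer 93-125: 33 each from A, D, E = 33*3 = 99 chips; eligible A, D, E
Layer 126-221: 96 each from A, D = 96*2 = 192 chips; eligible A, D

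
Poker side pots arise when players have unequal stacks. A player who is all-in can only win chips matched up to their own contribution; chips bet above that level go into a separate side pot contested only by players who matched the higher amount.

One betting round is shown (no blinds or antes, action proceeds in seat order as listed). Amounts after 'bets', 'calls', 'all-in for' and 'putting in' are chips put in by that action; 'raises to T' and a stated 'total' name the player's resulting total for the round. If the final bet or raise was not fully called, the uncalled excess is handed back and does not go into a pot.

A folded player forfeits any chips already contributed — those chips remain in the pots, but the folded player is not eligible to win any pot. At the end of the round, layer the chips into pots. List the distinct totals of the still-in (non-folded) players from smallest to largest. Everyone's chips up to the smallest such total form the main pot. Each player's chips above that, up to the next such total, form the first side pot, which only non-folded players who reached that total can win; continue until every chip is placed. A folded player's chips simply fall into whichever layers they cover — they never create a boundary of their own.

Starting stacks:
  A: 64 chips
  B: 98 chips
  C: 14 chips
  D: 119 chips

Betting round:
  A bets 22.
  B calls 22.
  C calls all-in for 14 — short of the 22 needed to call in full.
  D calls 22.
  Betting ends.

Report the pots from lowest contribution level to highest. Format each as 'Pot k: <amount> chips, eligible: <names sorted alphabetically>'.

Contributions: A=22, B=22, C=14, D=22
Pot levels (distinct totals of non-folded players): 14, 22
Layer 1-14: 14 each from A, B, C, D = 14*4 = 56 chips; eligible A, B, C, D
Layer 15-22: 8 each from A, B, D = 8*3 = 24 chips; eligible A, B, D

Pot 1: 56 chips, eligible: A, B, C, D
Pot 2: 24 chips, eligible: A, B, D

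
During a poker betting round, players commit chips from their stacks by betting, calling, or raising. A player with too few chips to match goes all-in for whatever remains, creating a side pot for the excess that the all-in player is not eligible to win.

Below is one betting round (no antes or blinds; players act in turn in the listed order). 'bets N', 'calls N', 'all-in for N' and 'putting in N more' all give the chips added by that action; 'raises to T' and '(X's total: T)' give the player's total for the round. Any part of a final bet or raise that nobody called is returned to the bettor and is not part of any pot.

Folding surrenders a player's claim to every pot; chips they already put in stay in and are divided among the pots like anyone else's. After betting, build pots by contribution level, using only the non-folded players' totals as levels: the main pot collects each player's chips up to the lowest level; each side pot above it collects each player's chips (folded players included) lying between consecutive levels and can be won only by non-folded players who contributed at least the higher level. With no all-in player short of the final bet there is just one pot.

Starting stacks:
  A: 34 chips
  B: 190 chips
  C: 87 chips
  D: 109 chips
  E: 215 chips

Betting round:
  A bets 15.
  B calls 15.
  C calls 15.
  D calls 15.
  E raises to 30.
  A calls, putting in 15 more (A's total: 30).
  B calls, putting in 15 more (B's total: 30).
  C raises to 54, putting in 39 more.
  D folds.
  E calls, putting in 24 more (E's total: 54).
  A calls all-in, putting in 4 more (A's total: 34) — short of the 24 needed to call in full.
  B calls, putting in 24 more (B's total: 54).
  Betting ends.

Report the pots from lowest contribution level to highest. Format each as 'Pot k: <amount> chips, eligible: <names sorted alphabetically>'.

Contributions: A=34, B=54, C=54, D=15, E=54
Folded: D
Pot levels (distinct totals of non-folded players): 34, 54
Layer 1-34: A 34 + B 34 + C 34 + D 15 + E 34 = 151 chips; eligible A, B, C, E
Layer 35-54: 20 each from B, C, E = 20*3 = 60 chips; eligible B, C, E

Pot 1: 151 chips, eligible: A, B, C, E
Pot 2: 60 chips, eligible: B, C, E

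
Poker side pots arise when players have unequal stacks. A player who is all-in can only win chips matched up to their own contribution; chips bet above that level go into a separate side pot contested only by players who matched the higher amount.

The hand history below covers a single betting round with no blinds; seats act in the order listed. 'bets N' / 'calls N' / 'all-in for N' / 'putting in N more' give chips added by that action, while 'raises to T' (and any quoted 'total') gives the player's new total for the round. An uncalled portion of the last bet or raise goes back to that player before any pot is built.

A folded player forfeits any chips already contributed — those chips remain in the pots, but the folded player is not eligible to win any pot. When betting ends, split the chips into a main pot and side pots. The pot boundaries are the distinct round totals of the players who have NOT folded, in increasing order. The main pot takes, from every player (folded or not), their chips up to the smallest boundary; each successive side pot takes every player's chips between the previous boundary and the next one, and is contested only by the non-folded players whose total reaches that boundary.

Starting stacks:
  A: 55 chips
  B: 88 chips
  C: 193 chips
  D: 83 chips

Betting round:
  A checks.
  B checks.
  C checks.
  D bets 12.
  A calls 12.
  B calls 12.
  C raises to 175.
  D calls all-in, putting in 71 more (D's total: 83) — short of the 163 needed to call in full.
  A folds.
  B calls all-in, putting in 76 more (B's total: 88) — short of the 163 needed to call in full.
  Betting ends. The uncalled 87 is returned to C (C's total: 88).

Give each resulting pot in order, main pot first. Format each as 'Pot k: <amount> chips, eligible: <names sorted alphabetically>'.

Pot 1: 261 chips, eligible: B, C, D
Pot 2: 10 chips, eligible: B, C

Derivation:
Contributions (after 87 returned to C): A=12, B=88, C=88, D=83
Folded: A
Pot levels (distinct totals of non-folded players): 83, 88
Layer 1-83: A 12 + B 83 + C 83 + D 83 = 261 chips; eligible B, C, D
Layer 84-88: 5 each from B, C = 5*2 = 10 chips; eligible B, C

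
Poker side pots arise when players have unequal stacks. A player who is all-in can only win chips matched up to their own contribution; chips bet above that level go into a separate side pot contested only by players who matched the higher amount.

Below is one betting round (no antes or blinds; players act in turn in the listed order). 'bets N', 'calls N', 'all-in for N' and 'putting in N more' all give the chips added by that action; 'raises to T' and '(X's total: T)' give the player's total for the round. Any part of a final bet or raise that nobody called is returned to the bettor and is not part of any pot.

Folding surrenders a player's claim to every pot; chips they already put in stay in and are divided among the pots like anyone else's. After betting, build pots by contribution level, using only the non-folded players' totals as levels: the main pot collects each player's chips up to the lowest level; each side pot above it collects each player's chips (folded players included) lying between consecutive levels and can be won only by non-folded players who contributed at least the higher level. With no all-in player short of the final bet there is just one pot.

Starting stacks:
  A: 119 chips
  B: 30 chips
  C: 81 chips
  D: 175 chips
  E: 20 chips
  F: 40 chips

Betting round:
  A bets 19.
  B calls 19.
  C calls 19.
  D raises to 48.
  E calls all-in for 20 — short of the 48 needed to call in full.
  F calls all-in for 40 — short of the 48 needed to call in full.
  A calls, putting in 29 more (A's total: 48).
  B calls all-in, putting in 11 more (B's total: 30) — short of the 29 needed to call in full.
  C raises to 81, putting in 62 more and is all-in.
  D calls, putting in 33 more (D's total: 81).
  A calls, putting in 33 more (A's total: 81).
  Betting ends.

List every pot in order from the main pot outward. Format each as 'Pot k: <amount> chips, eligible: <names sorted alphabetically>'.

Pot 1: 120 chips, eligible: A, B, C, D, E, F
Pot 2: 50 chips, eligible: A, B, C, D, F
Pot 3: 40 chips, eligible: A, C, D, F
Pot 4: 123 chips, eligible: A, C, D

Derivation:
Contributions: A=81, B=30, C=81, D=81, E=20, F=40
Pot levels (distinct totals of non-folded players): 20, 30, 40, 81
Layer 1-20: 20 each from A, B, C, D, E, F = 20*6 = 120 chips; eligible A, B, C, D, E, F
Layer 21-30: 10 each from A, B, C, D, F = 10*5 = 50 chips; eligible A, B, C, D, F
Layer 31-40: 10 each from A, C, D, F = 10*4 = 40 chips; eligible A, C, D, F
Layer 41-81: 41 each from A, C, D = 41*3 = 123 chips; eligible A, C, D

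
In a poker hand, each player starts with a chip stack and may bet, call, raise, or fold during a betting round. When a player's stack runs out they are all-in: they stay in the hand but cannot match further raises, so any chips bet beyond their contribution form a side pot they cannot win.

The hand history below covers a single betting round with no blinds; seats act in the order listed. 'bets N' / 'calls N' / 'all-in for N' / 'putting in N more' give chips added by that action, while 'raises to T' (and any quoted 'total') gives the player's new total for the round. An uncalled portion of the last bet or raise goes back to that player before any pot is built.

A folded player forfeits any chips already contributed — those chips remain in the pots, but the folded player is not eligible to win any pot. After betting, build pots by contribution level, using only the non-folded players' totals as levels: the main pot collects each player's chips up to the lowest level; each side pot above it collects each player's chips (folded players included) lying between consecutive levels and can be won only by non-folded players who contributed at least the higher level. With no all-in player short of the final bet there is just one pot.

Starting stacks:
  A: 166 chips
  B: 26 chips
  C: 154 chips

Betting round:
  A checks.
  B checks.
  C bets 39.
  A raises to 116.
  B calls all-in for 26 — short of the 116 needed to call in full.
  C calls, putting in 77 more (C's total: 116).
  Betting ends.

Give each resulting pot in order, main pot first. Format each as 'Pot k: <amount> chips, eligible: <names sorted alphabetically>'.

Pot 1: 78 chips, eligible: A, B, C
Pot 2: 180 chips, eligible: A, C

Derivation:
Contributions: A=116, B=26, C=116
Pot levels (distinct totals of non-folded players): 26, 116
Layer 1-26: 26 each from A, B, C = 26*3 = 78 chips; eligible A, B, C
Layer 27-116: 90 each from A, C = 90*2 = 180 chips; eligible A, C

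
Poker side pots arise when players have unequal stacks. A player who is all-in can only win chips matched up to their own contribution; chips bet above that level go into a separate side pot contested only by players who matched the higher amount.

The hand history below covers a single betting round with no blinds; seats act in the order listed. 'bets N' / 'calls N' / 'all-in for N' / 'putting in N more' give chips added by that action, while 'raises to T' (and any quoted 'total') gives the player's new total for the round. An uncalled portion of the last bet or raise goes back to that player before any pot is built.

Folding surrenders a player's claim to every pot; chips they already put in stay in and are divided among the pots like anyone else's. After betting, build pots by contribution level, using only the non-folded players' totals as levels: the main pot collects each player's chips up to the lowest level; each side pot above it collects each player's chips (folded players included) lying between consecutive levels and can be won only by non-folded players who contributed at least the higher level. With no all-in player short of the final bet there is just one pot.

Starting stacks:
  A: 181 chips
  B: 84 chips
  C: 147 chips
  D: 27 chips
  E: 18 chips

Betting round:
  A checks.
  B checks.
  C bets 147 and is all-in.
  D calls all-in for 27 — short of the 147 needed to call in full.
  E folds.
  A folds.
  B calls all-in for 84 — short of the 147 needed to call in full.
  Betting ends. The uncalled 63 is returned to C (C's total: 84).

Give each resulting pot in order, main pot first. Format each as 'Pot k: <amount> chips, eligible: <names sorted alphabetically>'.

Contributions (after 63 returned to C): B=84, C=84, D=27
Folded: A, E
Pot levels (distinct totals of non-folded players): 27, 84
Layer 1-27: 27 each from B, C, D = 27*3 = 81 chips; eligible B, C, D
Layer 28-84: 57 each from B, C = 57*2 = 114 chips; eligible B, C

Pot 1: 81 chips, eligible: B, C, D
Pot 2: 114 chips, eligible: B, C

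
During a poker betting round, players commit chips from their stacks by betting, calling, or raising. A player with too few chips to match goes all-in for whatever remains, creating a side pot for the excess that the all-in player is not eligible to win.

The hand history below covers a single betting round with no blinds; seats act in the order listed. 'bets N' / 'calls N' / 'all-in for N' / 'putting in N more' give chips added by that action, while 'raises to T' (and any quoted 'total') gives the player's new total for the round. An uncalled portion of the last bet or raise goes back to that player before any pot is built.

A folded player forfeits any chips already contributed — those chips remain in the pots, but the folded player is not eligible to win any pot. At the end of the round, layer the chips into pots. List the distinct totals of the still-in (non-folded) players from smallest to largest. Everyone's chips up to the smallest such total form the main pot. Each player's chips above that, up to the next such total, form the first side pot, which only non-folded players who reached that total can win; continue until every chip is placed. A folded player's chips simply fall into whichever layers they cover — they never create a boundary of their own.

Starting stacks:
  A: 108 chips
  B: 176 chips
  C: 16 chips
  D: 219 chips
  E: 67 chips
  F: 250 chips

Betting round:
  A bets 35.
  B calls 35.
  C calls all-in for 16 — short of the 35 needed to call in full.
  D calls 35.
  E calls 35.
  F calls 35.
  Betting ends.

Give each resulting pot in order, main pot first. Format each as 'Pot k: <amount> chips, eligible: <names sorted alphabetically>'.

Pot 1: 96 chips, eligible: A, B, C, D, E, F
Pot 2: 95 chips, eligible: A, B, D, E, F

Derivation:
Contributions: A=35, B=35, C=16, D=35, E=35, F=35
Pot levels (distinct totals of non-folded players): 16, 35
Layer 1-16: 16 each from A, B, C, D, E, F = 16*6 = 96 chips; eligible A, B, C, D, E, F
Layer 17-35: 19 each from A, B, D, E, F = 19*5 = 95 chips; eligible A, B, D, E, F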